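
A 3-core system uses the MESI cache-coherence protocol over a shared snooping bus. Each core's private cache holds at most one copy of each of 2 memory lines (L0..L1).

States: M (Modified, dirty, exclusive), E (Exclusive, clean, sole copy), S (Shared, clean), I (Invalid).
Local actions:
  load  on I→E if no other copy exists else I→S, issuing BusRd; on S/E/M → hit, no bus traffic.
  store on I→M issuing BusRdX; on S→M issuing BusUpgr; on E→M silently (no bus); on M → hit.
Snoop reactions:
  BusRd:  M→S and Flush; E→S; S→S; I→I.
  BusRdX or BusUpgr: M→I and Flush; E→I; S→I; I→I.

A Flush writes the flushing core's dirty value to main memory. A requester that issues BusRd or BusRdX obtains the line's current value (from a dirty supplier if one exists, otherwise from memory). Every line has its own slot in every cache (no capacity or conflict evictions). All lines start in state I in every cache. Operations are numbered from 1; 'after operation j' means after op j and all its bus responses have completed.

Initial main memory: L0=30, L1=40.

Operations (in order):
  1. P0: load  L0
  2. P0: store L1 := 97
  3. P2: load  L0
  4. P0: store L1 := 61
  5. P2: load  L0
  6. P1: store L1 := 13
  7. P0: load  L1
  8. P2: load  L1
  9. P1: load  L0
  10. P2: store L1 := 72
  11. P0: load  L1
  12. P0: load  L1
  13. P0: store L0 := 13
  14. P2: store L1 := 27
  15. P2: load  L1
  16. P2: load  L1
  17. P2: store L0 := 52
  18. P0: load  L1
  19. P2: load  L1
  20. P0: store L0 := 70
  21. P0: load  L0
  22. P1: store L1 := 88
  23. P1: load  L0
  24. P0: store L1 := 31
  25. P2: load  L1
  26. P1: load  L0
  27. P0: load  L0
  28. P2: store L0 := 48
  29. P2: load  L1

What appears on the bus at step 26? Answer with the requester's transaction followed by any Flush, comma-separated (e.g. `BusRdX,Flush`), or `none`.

bus = none

step 1: P0: load  L0  ⟶  EII  (L0)  txn=BusRd  M[L0]=30
step 2: P0: store L1 := 97  ⟶  MII  (L1)  txn=BusRdX  M[L1]=40
step 3: P2: load  L0  ⟶  SIS  (L0)  txn=BusRd  M[L0]=30
step 4: P0: store L1 := 61  ⟶  MII  (L1)  txn=∅  M[L1]=40
step 5: P2: load  L0  ⟶  SIS  (L0)  txn=∅  M[L0]=30
step 6: P1: store L1 := 13  ⟶  IMI  (L1)  txn=BusRdX+Flush  M[L1]=61
step 7: P0: load  L1  ⟶  SSI  (L1)  txn=BusRd+Flush  M[L1]=13
step 8: P2: load  L1  ⟶  SSS  (L1)  txn=BusRd  M[L1]=13
step 9: P1: load  L0  ⟶  SSS  (L0)  txn=BusRd  M[L0]=30
step 10: P2: store L1 := 72  ⟶  IIM  (L1)  txn=BusUpgr  M[L1]=13
step 11: P0: load  L1  ⟶  SIS  (L1)  txn=BusRd+Flush  M[L1]=72
step 12: P0: load  L1  ⟶  SIS  (L1)  txn=∅  M[L1]=72
step 13: P0: store L0 := 13  ⟶  MII  (L0)  txn=BusUpgr  M[L0]=30
step 14: P2: store L1 := 27  ⟶  IIM  (L1)  txn=BusUpgr  M[L1]=72
step 15: P2: load  L1  ⟶  IIM  (L1)  txn=∅  M[L1]=72
step 16: P2: load  L1  ⟶  IIM  (L1)  txn=∅  M[L1]=72
step 17: P2: store L0 := 52  ⟶  IIM  (L0)  txn=BusRdX+Flush  M[L0]=13
step 18: P0: load  L1  ⟶  SIS  (L1)  txn=BusRd+Flush  M[L1]=27
step 19: P2: load  L1  ⟶  SIS  (L1)  txn=∅  M[L1]=27
step 20: P0: store L0 := 70  ⟶  MII  (L0)  txn=BusRdX+Flush  M[L0]=52
step 21: P0: load  L0  ⟶  MII  (L0)  txn=∅  M[L0]=52
step 22: P1: store L1 := 88  ⟶  IMI  (L1)  txn=BusRdX  M[L1]=27
step 23: P1: load  L0  ⟶  SSI  (L0)  txn=BusRd+Flush  M[L0]=70
step 24: P0: store L1 := 31  ⟶  MII  (L1)  txn=BusRdX+Flush  M[L1]=88
step 25: P2: load  L1  ⟶  SIS  (L1)  txn=BusRd+Flush  M[L1]=31
step 26: P1: load  L0  ⟶  SSI  (L0)  txn=∅  M[L0]=70
step 27: P0: load  L0  ⟶  SSI  (L0)  txn=∅  M[L0]=70
step 28: P2: store L0 := 48  ⟶  IIM  (L0)  txn=BusRdX  M[L0]=70
step 29: P2: load  L1  ⟶  SIS  (L1)  txn=∅  M[L1]=31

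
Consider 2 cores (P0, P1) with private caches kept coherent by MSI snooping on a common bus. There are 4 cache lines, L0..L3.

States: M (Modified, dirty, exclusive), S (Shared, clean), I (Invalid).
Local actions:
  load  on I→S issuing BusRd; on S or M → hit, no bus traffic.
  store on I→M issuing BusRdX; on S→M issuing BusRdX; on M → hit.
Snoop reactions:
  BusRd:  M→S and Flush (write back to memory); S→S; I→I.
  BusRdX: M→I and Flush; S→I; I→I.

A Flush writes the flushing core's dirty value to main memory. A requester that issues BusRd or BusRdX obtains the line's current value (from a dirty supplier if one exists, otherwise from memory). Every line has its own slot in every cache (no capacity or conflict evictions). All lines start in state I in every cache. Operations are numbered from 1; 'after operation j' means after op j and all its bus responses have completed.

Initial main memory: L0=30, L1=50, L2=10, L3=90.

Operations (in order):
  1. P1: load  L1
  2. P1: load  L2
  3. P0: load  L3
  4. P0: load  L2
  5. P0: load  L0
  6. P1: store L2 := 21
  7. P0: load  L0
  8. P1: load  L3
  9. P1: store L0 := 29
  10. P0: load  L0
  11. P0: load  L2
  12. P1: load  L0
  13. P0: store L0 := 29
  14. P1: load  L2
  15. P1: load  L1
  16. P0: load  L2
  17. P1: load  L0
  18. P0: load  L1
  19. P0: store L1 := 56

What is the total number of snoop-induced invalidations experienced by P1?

invalidations = 2

step 1: P1: load  L1  ⟶  IS  (L1)  txn=BusRd  M[L1]=50
step 2: P1: load  L2  ⟶  IS  (L2)  txn=BusRd  M[L2]=10
step 3: P0: load  L3  ⟶  SI  (L3)  txn=BusRd  M[L3]=90
step 4: P0: load  L2  ⟶  SS  (L2)  txn=BusRd  M[L2]=10
step 5: P0: load  L0  ⟶  SI  (L0)  txn=BusRd  M[L0]=30
step 6: P1: store L2 := 21  ⟶  IM  (L2)  txn=BusRdX  M[L2]=10
step 7: P0: load  L0  ⟶  SI  (L0)  txn=∅  M[L0]=30
step 8: P1: load  L3  ⟶  SS  (L3)  txn=BusRd  M[L3]=90
step 9: P1: store L0 := 29  ⟶  IM  (L0)  txn=BusRdX  M[L0]=30
step 10: P0: load  L0  ⟶  SS  (L0)  txn=BusRd+Flush  M[L0]=29
step 11: P0: load  L2  ⟶  SS  (L2)  txn=BusRd+Flush  M[L2]=21
step 12: P1: load  L0  ⟶  SS  (L0)  txn=∅  M[L0]=29
step 13: P0: store L0 := 29  ⟶  MI  (L0)  txn=BusRdX  M[L0]=29
step 14: P1: load  L2  ⟶  SS  (L2)  txn=∅  M[L2]=21
step 15: P1: load  L1  ⟶  IS  (L1)  txn=∅  M[L1]=50
step 16: P0: load  L2  ⟶  SS  (L2)  txn=∅  M[L2]=21
step 17: P1: load  L0  ⟶  SS  (L0)  txn=BusRd+Flush  M[L0]=29
step 18: P0: load  L1  ⟶  SS  (L1)  txn=BusRd  M[L1]=50
step 19: P0: store L1 := 56  ⟶  MI  (L1)  txn=BusRdX  M[L1]=50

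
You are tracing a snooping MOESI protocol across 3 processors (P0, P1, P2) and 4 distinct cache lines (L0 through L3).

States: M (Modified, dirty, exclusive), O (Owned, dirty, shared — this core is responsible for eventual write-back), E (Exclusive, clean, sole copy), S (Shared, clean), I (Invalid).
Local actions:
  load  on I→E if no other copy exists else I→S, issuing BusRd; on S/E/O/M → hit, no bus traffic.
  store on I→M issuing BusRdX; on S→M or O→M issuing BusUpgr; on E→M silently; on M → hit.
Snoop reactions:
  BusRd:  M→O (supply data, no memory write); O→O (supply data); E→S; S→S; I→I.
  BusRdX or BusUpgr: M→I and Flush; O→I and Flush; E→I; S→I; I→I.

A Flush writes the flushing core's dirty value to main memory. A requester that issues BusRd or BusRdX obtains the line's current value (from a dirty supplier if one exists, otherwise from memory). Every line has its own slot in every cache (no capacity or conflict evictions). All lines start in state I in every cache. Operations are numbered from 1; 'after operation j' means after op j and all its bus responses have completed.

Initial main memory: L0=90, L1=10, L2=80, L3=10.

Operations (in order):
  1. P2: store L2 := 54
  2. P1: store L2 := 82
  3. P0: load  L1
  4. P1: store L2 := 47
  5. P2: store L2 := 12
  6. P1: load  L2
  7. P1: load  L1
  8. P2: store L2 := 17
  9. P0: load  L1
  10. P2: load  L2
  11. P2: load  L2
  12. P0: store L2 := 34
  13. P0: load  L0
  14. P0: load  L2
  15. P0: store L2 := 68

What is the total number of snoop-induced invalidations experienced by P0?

1. P2: store L2 := 54  bus=[BusRdX]  L2: P0=I P1=I P2=M  mem[L2]=80
2. P1: store L2 := 82  bus=[BusRdX,Flush]  L2: P0=I P1=M P2=I  mem[L2]=54
3. P0: load  L1  bus=[BusRd]  L1: P0=E P1=I P2=I  mem[L1]=10
4. P1: store L2 := 47  bus=[-]  L2: P0=I P1=M P2=I  mem[L2]=54
5. P2: store L2 := 12  bus=[BusRdX,Flush]  L2: P0=I P1=I P2=M  mem[L2]=47
6. P1: load  L2  bus=[BusRd]  L2: P0=I P1=S P2=O  mem[L2]=47
7. P1: load  L1  bus=[BusRd]  L1: P0=S P1=S P2=I  mem[L1]=10
8. P2: store L2 := 17  bus=[BusUpgr]  L2: P0=I P1=I P2=M  mem[L2]=47
9. P0: load  L1  bus=[-]  L1: P0=S P1=S P2=I  mem[L1]=10
10. P2: load  L2  bus=[-]  L2: P0=I P1=I P2=M  mem[L2]=47
11. P2: load  L2  bus=[-]  L2: P0=I P1=I P2=M  mem[L2]=47
12. P0: store L2 := 34  bus=[BusRdX,Flush]  L2: P0=M P1=I P2=I  mem[L2]=17
13. P0: load  L0  bus=[BusRd]  L0: P0=E P1=I P2=I  mem[L0]=90
14. P0: load  L2  bus=[-]  L2: P0=M P1=I P2=I  mem[L2]=17
15. P0: store L2 := 68  bus=[-]  L2: P0=M P1=I P2=I  mem[L2]=17

invalidations = 0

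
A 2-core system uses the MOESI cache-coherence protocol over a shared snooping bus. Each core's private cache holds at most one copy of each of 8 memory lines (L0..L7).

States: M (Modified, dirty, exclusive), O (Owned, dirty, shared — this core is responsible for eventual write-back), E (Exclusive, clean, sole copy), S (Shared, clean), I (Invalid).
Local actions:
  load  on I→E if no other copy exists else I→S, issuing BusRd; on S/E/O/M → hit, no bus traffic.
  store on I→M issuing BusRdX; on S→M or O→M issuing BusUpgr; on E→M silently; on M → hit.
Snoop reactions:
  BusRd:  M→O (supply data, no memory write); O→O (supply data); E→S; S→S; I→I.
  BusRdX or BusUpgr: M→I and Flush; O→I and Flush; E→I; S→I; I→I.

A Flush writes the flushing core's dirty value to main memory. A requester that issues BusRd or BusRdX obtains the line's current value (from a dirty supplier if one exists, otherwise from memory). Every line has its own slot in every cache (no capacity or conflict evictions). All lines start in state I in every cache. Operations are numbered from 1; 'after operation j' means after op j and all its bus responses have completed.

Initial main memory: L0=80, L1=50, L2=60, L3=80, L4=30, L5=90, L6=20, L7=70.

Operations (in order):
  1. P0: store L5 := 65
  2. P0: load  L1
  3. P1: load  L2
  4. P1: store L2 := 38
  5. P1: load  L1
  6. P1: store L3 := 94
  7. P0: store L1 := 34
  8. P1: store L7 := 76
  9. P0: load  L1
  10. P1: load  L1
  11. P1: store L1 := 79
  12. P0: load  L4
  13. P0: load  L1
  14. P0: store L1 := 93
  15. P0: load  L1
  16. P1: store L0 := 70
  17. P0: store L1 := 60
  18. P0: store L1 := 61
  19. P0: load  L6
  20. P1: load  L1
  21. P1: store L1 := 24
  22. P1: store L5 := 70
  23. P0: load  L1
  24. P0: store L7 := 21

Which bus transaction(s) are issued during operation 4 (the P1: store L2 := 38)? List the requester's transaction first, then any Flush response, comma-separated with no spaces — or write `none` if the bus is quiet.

bus = none

1. P0: store L5 := 65  bus=[BusRdX]  L5: P0=M P1=I  mem[L5]=90
2. P0: load  L1  bus=[BusRd]  L1: P0=E P1=I  mem[L1]=50
3. P1: load  L2  bus=[BusRd]  L2: P0=I P1=E  mem[L2]=60
4. P1: store L2 := 38  bus=[-]  L2: P0=I P1=M  mem[L2]=60
5. P1: load  L1  bus=[BusRd]  L1: P0=S P1=S  mem[L1]=50
6. P1: store L3 := 94  bus=[BusRdX]  L3: P0=I P1=M  mem[L3]=80
7. P0: store L1 := 34  bus=[BusUpgr]  L1: P0=M P1=I  mem[L1]=50
8. P1: store L7 := 76  bus=[BusRdX]  L7: P0=I P1=M  mem[L7]=70
9. P0: load  L1  bus=[-]  L1: P0=M P1=I  mem[L1]=50
10. P1: load  L1  bus=[BusRd]  L1: P0=O P1=S  mem[L1]=50
11. P1: store L1 := 79  bus=[BusUpgr,Flush]  L1: P0=I P1=M  mem[L1]=34
12. P0: load  L4  bus=[BusRd]  L4: P0=E P1=I  mem[L4]=30
13. P0: load  L1  bus=[BusRd]  L1: P0=S P1=O  mem[L1]=34
14. P0: store L1 := 93  bus=[BusUpgr,Flush]  L1: P0=M P1=I  mem[L1]=79
15. P0: load  L1  bus=[-]  L1: P0=M P1=I  mem[L1]=79
16. P1: store L0 := 70  bus=[BusRdX]  L0: P0=I P1=M  mem[L0]=80
17. P0: store L1 := 60  bus=[-]  L1: P0=M P1=I  mem[L1]=79
18. P0: store L1 := 61  bus=[-]  L1: P0=M P1=I  mem[L1]=79
19. P0: load  L6  bus=[BusRd]  L6: P0=E P1=I  mem[L6]=20
20. P1: load  L1  bus=[BusRd]  L1: P0=O P1=S  mem[L1]=79
21. P1: store L1 := 24  bus=[BusUpgr,Flush]  L1: P0=I P1=M  mem[L1]=61
22. P1: store L5 := 70  bus=[BusRdX,Flush]  L5: P0=I P1=M  mem[L5]=65
23. P0: load  L1  bus=[BusRd]  L1: P0=S P1=O  mem[L1]=61
24. P0: store L7 := 21  bus=[BusRdX,Flush]  L7: P0=M P1=I  mem[L7]=76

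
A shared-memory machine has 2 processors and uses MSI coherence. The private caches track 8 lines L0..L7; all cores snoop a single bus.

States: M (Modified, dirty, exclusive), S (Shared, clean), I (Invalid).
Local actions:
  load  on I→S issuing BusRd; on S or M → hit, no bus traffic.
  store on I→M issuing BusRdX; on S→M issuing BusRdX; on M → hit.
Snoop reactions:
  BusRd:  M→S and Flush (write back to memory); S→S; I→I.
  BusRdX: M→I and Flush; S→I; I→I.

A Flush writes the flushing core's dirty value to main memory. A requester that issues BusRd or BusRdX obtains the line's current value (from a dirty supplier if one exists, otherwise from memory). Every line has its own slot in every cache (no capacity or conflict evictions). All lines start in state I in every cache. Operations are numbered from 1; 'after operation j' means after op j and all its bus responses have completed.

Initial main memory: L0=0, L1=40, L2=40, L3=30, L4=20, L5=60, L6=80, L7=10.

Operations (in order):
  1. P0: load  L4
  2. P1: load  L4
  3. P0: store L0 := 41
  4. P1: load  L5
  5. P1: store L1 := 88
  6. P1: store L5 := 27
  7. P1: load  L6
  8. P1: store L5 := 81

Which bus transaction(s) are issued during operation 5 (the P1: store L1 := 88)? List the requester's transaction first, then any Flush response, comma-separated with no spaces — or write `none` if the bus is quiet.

[1] P0: load  L4 | P0:S(20), P1:I | bus: BusRd
[2] P1: load  L4 | P0:S(20), P1:S(20) | bus: BusRd
[3] P0: store L0 := 41 | P0:M(41), P1:I | bus: BusRdX
[4] P1: load  L5 | P0:I, P1:S(60) | bus: BusRd
[5] P1: store L1 := 88 | P0:I, P1:M(88) | bus: BusRdX
[6] P1: store L5 := 27 | P0:I, P1:M(27) | bus: BusRdX
[7] P1: load  L6 | P0:I, P1:S(80) | bus: BusRd
[8] P1: store L5 := 81 | P0:I, P1:M(81) | bus: none

bus = BusRdX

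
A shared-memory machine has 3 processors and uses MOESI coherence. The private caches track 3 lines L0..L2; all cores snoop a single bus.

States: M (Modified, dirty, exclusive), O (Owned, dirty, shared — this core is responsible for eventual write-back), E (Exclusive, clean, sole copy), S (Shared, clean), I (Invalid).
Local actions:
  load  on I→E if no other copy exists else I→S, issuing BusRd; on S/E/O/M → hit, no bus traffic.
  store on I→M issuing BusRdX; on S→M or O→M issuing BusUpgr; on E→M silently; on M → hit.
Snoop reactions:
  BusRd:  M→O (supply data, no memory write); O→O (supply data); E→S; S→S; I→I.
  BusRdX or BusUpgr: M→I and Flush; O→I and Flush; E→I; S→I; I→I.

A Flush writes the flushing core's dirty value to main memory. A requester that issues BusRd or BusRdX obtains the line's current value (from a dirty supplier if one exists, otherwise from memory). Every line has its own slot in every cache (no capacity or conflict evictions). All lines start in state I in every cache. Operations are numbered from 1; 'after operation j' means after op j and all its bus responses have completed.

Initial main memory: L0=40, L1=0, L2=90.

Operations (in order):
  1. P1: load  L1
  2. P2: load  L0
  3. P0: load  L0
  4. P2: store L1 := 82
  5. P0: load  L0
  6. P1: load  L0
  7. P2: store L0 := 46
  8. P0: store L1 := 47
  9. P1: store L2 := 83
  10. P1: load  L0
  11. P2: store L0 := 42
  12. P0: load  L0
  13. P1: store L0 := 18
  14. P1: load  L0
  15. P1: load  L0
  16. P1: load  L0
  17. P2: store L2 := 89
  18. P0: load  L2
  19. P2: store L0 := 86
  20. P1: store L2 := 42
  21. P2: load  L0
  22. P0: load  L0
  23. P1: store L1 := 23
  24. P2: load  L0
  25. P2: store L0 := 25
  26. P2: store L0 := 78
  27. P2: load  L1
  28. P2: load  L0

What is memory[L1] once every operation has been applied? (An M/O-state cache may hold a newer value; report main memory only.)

[1] P1: load  L1 | P0:I, P1:E(0), P2:I | bus: BusRd
[2] P2: load  L0 | P0:I, P1:I, P2:E(40) | bus: BusRd
[3] P0: load  L0 | P0:S(40), P1:I, P2:S(40) | bus: BusRd
[4] P2: store L1 := 82 | P0:I, P1:I, P2:M(82) | bus: BusRdX
[5] P0: load  L0 | P0:S(40), P1:I, P2:S(40) | bus: none
[6] P1: load  L0 | P0:S(40), P1:S(40), P2:S(40) | bus: BusRd
[7] P2: store L0 := 46 | P0:I, P1:I, P2:M(46) | bus: BusUpgr
[8] P0: store L1 := 47 | P0:M(47), P1:I, P2:I | bus: BusRdX,Flush
[9] P1: store L2 := 83 | P0:I, P1:M(83), P2:I | bus: BusRdX
[10] P1: load  L0 | P0:I, P1:S(46), P2:O(46) | bus: BusRd
[11] P2: store L0 := 42 | P0:I, P1:I, P2:M(42) | bus: BusUpgr
[12] P0: load  L0 | P0:S(42), P1:I, P2:O(42) | bus: BusRd
[13] P1: store L0 := 18 | P0:I, P1:M(18), P2:I | bus: BusRdX,Flush
[14] P1: load  L0 | P0:I, P1:M(18), P2:I | bus: none
[15] P1: load  L0 | P0:I, P1:M(18), P2:I | bus: none
[16] P1: load  L0 | P0:I, P1:M(18), P2:I | bus: none
[17] P2: store L2 := 89 | P0:I, P1:I, P2:M(89) | bus: BusRdX,Flush
[18] P0: load  L2 | P0:S(89), P1:I, P2:O(89) | bus: BusRd
[19] P2: store L0 := 86 | P0:I, P1:I, P2:M(86) | bus: BusRdX,Flush
[20] P1: store L2 := 42 | P0:I, P1:M(42), P2:I | bus: BusRdX,Flush
[21] P2: load  L0 | P0:I, P1:I, P2:M(86) | bus: none
[22] P0: load  L0 | P0:S(86), P1:I, P2:O(86) | bus: BusRd
[23] P1: store L1 := 23 | P0:I, P1:M(23), P2:I | bus: BusRdX,Flush
[24] P2: load  L0 | P0:S(86), P1:I, P2:O(86) | bus: none
[25] P2: store L0 := 25 | P0:I, P1:I, P2:M(25) | bus: BusUpgr
[26] P2: store L0 := 78 | P0:I, P1:I, P2:M(78) | bus: none
[27] P2: load  L1 | P0:I, P1:O(23), P2:S(23) | bus: BusRd
[28] P2: load  L0 | P0:I, P1:I, P2:M(78) | bus: none

memory[L1] = 47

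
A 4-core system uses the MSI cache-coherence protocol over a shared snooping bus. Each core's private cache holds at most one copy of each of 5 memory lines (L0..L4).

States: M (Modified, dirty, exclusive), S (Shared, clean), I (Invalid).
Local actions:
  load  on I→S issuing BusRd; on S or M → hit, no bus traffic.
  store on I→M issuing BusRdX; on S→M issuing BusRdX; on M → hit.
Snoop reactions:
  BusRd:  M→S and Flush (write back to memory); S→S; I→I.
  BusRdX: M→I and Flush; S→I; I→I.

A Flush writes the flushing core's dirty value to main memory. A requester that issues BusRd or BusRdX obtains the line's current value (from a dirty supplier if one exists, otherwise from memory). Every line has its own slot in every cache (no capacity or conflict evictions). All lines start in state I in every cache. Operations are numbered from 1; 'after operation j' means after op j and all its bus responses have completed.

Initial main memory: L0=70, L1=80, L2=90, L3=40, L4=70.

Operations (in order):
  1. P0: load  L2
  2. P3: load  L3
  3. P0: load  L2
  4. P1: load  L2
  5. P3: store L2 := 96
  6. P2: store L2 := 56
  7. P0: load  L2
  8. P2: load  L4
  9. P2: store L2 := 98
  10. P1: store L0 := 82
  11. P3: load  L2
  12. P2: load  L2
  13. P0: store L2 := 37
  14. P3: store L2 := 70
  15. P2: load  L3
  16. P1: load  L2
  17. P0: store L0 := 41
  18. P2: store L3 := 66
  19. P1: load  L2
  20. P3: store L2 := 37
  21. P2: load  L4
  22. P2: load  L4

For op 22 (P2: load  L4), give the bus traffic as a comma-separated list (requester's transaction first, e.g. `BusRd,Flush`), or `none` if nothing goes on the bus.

bus = none

  op1 P0: load  L2 → S/I/I/I on L2; bus BusRd; mem=90
  op2 P3: load  L3 → I/I/I/S on L3; bus BusRd; mem=40
  op3 P0: load  L2 → S/I/I/I on L2; bus (none); mem=90
  op4 P1: load  L2 → S/S/I/I on L2; bus BusRd; mem=90
  op5 P3: store L2 := 96 → I/I/I/M on L2; bus BusRdX; mem=90
  op6 P2: store L2 := 56 → I/I/M/I on L2; bus BusRdX Flush; mem=96
  op7 P0: load  L2 → S/I/S/I on L2; bus BusRd Flush; mem=56
  op8 P2: load  L4 → I/I/S/I on L4; bus BusRd; mem=70
  op9 P2: store L2 := 98 → I/I/M/I on L2; bus BusRdX; mem=56
  op10 P1: store L0 := 82 → I/M/I/I on L0; bus BusRdX; mem=70
  op11 P3: load  L2 → I/I/S/S on L2; bus BusRd Flush; mem=98
  op12 P2: load  L2 → I/I/S/S on L2; bus (none); mem=98
  op13 P0: store L2 := 37 → M/I/I/I on L2; bus BusRdX; mem=98
  op14 P3: store L2 := 70 → I/I/I/M on L2; bus BusRdX Flush; mem=37
  op15 P2: load  L3 → I/I/S/S on L3; bus BusRd; mem=40
  op16 P1: load  L2 → I/S/I/S on L2; bus BusRd Flush; mem=70
  op17 P0: store L0 := 41 → M/I/I/I on L0; bus BusRdX Flush; mem=82
  op18 P2: store L3 := 66 → I/I/M/I on L3; bus BusRdX; mem=40
  op19 P1: load  L2 → I/S/I/S on L2; bus (none); mem=70
  op20 P3: store L2 := 37 → I/I/I/M on L2; bus BusRdX; mem=70
  op21 P2: load  L4 → I/I/S/I on L4; bus (none); mem=70
  op22 P2: load  L4 → I/I/S/I on L4; bus (none); mem=70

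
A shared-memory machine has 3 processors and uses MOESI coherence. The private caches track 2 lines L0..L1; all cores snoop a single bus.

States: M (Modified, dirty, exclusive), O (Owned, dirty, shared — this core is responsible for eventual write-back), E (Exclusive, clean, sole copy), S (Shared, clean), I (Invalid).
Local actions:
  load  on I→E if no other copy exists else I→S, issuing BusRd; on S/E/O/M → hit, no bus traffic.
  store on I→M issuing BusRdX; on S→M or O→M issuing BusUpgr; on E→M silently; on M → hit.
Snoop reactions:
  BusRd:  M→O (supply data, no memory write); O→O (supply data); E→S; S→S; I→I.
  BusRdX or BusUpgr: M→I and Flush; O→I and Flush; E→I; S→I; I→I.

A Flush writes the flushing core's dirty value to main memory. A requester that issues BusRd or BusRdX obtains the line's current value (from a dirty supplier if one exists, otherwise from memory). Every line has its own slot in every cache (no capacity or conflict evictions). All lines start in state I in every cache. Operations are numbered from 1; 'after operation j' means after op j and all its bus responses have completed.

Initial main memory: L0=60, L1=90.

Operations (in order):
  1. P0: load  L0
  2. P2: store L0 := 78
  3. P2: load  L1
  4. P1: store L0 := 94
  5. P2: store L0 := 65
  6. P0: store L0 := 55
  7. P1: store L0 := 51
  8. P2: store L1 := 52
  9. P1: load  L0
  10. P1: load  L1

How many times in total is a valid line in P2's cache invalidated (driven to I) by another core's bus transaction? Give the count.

[1] P0: load  L0 | P0:E(60), P1:I, P2:I | bus: BusRd
[2] P2: store L0 := 78 | P0:I, P1:I, P2:M(78) | bus: BusRdX
[3] P2: load  L1 | P0:I, P1:I, P2:E(90) | bus: BusRd
[4] P1: store L0 := 94 | P0:I, P1:M(94), P2:I | bus: BusRdX,Flush
[5] P2: store L0 := 65 | P0:I, P1:I, P2:M(65) | bus: BusRdX,Flush
[6] P0: store L0 := 55 | P0:M(55), P1:I, P2:I | bus: BusRdX,Flush
[7] P1: store L0 := 51 | P0:I, P1:M(51), P2:I | bus: BusRdX,Flush
[8] P2: store L1 := 52 | P0:I, P1:I, P2:M(52) | bus: none
[9] P1: load  L0 | P0:I, P1:M(51), P2:I | bus: none
[10] P1: load  L1 | P0:I, P1:S(52), P2:O(52) | bus: BusRd

invalidations = 2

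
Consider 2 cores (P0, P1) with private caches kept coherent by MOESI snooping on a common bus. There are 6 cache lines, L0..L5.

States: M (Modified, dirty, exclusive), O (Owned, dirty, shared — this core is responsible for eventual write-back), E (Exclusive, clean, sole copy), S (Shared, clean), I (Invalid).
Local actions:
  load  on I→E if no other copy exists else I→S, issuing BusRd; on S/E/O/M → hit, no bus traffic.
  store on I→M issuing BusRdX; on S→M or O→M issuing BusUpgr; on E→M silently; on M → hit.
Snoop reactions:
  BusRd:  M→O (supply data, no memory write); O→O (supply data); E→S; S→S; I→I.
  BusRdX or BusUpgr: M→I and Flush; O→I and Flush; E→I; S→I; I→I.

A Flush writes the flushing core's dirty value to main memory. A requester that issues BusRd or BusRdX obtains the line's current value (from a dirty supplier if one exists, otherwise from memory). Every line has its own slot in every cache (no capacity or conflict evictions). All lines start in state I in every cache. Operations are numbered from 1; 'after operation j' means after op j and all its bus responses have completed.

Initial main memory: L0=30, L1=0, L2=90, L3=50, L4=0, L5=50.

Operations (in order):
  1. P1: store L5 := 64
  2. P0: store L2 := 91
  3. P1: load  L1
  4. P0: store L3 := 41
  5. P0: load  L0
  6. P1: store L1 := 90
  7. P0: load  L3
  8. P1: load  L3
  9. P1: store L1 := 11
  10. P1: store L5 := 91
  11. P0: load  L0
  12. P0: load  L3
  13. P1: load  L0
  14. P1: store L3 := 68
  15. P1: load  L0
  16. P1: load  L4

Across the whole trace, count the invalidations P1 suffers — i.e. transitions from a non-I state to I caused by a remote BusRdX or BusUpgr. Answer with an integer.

invalidations = 0

  op1 P1: store L5 := 64 → I/M on L5; bus BusRdX; mem=50
  op2 P0: store L2 := 91 → M/I on L2; bus BusRdX; mem=90
  op3 P1: load  L1 → I/E on L1; bus BusRd; mem=0
  op4 P0: store L3 := 41 → M/I on L3; bus BusRdX; mem=50
  op5 P0: load  L0 → E/I on L0; bus BusRd; mem=30
  op6 P1: store L1 := 90 → I/M on L1; bus (none); mem=0
  op7 P0: load  L3 → M/I on L3; bus (none); mem=50
  op8 P1: load  L3 → O/S on L3; bus BusRd; mem=50
  op9 P1: store L1 := 11 → I/M on L1; bus (none); mem=0
  op10 P1: store L5 := 91 → I/M on L5; bus (none); mem=50
  op11 P0: load  L0 → E/I on L0; bus (none); mem=30
  op12 P0: load  L3 → O/S on L3; bus (none); mem=50
  op13 P1: load  L0 → S/S on L0; bus BusRd; mem=30
  op14 P1: store L3 := 68 → I/M on L3; bus BusUpgr Flush; mem=41
  op15 P1: load  L0 → S/S on L0; bus (none); mem=30
  op16 P1: load  L4 → I/E on L4; bus BusRd; mem=0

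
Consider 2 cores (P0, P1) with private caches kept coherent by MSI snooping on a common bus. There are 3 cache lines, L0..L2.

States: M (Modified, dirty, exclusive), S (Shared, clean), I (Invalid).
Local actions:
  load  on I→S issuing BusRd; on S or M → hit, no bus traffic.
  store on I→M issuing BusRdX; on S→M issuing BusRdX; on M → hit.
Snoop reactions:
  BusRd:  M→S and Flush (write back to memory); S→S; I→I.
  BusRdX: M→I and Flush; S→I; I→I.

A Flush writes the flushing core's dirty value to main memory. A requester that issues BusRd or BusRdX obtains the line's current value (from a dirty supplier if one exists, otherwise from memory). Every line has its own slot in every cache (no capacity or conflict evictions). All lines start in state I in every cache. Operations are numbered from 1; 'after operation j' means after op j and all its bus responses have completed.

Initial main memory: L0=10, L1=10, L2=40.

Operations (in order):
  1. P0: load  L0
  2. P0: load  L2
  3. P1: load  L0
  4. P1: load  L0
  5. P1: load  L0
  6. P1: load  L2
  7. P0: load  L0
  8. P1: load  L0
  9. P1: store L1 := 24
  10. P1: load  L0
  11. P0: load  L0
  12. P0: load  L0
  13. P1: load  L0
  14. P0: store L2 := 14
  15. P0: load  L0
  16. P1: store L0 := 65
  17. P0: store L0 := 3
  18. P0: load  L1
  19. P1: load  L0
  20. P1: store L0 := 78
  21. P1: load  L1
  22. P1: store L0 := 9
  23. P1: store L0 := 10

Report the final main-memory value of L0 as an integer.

memory[L0] = 3

1. P0: load  L0  bus=[BusRd]  L0: P0=S P1=I  mem[L0]=10
2. P0: load  L2  bus=[BusRd]  L2: P0=S P1=I  mem[L2]=40
3. P1: load  L0  bus=[BusRd]  L0: P0=S P1=S  mem[L0]=10
4. P1: load  L0  bus=[-]  L0: P0=S P1=S  mem[L0]=10
5. P1: load  L0  bus=[-]  L0: P0=S P1=S  mem[L0]=10
6. P1: load  L2  bus=[BusRd]  L2: P0=S P1=S  mem[L2]=40
7. P0: load  L0  bus=[-]  L0: P0=S P1=S  mem[L0]=10
8. P1: load  L0  bus=[-]  L0: P0=S P1=S  mem[L0]=10
9. P1: store L1 := 24  bus=[BusRdX]  L1: P0=I P1=M  mem[L1]=10
10. P1: load  L0  bus=[-]  L0: P0=S P1=S  mem[L0]=10
11. P0: load  L0  bus=[-]  L0: P0=S P1=S  mem[L0]=10
12. P0: load  L0  bus=[-]  L0: P0=S P1=S  mem[L0]=10
13. P1: load  L0  bus=[-]  L0: P0=S P1=S  mem[L0]=10
14. P0: store L2 := 14  bus=[BusRdX]  L2: P0=M P1=I  mem[L2]=40
15. P0: load  L0  bus=[-]  L0: P0=S P1=S  mem[L0]=10
16. P1: store L0 := 65  bus=[BusRdX]  L0: P0=I P1=M  mem[L0]=10
17. P0: store L0 := 3  bus=[BusRdX,Flush]  L0: P0=M P1=I  mem[L0]=65
18. P0: load  L1  bus=[BusRd,Flush]  L1: P0=S P1=S  mem[L1]=24
19. P1: load  L0  bus=[BusRd,Flush]  L0: P0=S P1=S  mem[L0]=3
20. P1: store L0 := 78  bus=[BusRdX]  L0: P0=I P1=M  mem[L0]=3
21. P1: load  L1  bus=[-]  L1: P0=S P1=S  mem[L1]=24
22. P1: store L0 := 9  bus=[-]  L0: P0=I P1=M  mem[L0]=3
23. P1: store L0 := 10  bus=[-]  L0: P0=I P1=M  mem[L0]=3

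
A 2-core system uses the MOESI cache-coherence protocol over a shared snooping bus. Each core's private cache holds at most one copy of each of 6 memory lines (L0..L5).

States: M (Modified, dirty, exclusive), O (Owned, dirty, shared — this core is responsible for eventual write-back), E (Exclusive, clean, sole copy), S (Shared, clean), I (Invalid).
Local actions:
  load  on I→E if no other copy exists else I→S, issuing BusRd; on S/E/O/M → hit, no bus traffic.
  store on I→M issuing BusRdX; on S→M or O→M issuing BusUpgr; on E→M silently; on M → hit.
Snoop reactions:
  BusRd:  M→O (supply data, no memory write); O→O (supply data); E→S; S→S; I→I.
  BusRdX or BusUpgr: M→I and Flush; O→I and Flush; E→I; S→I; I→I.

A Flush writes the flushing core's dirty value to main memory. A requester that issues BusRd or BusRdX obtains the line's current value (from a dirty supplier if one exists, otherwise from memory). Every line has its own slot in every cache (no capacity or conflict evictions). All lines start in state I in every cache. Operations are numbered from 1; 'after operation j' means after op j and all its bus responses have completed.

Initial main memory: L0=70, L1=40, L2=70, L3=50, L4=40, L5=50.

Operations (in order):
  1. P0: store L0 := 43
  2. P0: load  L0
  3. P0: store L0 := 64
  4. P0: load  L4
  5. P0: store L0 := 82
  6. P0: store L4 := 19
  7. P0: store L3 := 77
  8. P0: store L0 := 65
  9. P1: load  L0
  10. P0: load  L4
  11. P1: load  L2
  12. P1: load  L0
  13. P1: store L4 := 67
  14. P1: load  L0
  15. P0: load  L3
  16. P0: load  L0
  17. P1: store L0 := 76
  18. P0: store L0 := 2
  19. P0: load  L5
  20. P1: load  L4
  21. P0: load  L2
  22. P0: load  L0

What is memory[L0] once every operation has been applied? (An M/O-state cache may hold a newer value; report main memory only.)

memory[L0] = 76

step 1: P0: store L0 := 43  ⟶  MI  (L0)  txn=BusRdX  M[L0]=70
step 2: P0: load  L0  ⟶  MI  (L0)  txn=∅  M[L0]=70
step 3: P0: store L0 := 64  ⟶  MI  (L0)  txn=∅  M[L0]=70
step 4: P0: load  L4  ⟶  EI  (L4)  txn=BusRd  M[L4]=40
step 5: P0: store L0 := 82  ⟶  MI  (L0)  txn=∅  M[L0]=70
step 6: P0: store L4 := 19  ⟶  MI  (L4)  txn=∅  M[L4]=40
step 7: P0: store L3 := 77  ⟶  MI  (L3)  txn=BusRdX  M[L3]=50
step 8: P0: store L0 := 65  ⟶  MI  (L0)  txn=∅  M[L0]=70
step 9: P1: load  L0  ⟶  OS  (L0)  txn=BusRd  M[L0]=70
step 10: P0: load  L4  ⟶  MI  (L4)  txn=∅  M[L4]=40
step 11: P1: load  L2  ⟶  IE  (L2)  txn=BusRd  M[L2]=70
step 12: P1: load  L0  ⟶  OS  (L0)  txn=∅  M[L0]=70
step 13: P1: store L4 := 67  ⟶  IM  (L4)  txn=BusRdX+Flush  M[L4]=19
step 14: P1: load  L0  ⟶  OS  (L0)  txn=∅  M[L0]=70
step 15: P0: load  L3  ⟶  MI  (L3)  txn=∅  M[L3]=50
step 16: P0: load  L0  ⟶  OS  (L0)  txn=∅  M[L0]=70
step 17: P1: store L0 := 76  ⟶  IM  (L0)  txn=BusUpgr+Flush  M[L0]=65
step 18: P0: store L0 := 2  ⟶  MI  (L0)  txn=BusRdX+Flush  M[L0]=76
step 19: P0: load  L5  ⟶  EI  (L5)  txn=BusRd  M[L5]=50
step 20: P1: load  L4  ⟶  IM  (L4)  txn=∅  M[L4]=19
step 21: P0: load  L2  ⟶  SS  (L2)  txn=BusRd  M[L2]=70
step 22: P0: load  L0  ⟶  MI  (L0)  txn=∅  M[L0]=76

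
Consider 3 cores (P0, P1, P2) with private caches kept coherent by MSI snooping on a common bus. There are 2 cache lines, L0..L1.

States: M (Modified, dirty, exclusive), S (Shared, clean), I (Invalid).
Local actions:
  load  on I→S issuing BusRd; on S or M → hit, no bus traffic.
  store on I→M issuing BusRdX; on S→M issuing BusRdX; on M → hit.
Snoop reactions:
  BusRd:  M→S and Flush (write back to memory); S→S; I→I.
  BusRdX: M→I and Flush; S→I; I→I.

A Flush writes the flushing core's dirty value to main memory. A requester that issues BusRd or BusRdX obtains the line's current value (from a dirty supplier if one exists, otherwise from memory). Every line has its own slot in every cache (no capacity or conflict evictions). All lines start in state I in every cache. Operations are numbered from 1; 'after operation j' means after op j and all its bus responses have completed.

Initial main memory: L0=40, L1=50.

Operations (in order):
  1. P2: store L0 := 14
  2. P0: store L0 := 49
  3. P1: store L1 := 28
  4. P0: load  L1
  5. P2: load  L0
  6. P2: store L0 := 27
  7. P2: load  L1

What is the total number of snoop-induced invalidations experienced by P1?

[1] P2: store L0 := 14 | P0:I, P1:I, P2:M(14) | bus: BusRdX
[2] P0: store L0 := 49 | P0:M(49), P1:I, P2:I | bus: BusRdX,Flush
[3] P1: store L1 := 28 | P0:I, P1:M(28), P2:I | bus: BusRdX
[4] P0: load  L1 | P0:S(28), P1:S(28), P2:I | bus: BusRd,Flush
[5] P2: load  L0 | P0:S(49), P1:I, P2:S(49) | bus: BusRd,Flush
[6] P2: store L0 := 27 | P0:I, P1:I, P2:M(27) | bus: BusRdX
[7] P2: load  L1 | P0:S(28), P1:S(28), P2:S(28) | bus: BusRd

invalidations = 0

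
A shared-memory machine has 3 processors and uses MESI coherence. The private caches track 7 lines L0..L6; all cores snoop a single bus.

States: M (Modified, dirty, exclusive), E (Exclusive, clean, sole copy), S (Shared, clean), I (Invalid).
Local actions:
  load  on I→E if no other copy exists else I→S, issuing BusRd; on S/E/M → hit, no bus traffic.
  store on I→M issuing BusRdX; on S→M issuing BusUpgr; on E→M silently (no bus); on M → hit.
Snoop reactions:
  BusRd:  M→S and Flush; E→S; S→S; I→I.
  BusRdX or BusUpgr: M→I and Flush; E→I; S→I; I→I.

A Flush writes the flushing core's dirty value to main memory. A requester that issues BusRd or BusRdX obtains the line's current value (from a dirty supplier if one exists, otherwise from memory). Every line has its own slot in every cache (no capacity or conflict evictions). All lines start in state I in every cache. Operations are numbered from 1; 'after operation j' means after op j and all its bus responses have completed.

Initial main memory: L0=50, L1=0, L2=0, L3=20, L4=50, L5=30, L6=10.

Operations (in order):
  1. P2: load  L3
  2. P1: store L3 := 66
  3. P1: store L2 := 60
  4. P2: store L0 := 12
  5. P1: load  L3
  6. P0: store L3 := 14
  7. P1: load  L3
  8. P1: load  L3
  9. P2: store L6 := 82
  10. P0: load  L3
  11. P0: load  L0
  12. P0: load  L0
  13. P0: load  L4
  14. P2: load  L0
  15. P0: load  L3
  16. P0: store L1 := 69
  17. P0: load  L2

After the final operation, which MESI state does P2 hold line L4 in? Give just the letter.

state = I

  op1 P2: load  L3 → I/I/E on L3; bus BusRd; mem=20
  op2 P1: store L3 := 66 → I/M/I on L3; bus BusRdX; mem=20
  op3 P1: store L2 := 60 → I/M/I on L2; bus BusRdX; mem=0
  op4 P2: store L0 := 12 → I/I/M on L0; bus BusRdX; mem=50
  op5 P1: load  L3 → I/M/I on L3; bus (none); mem=20
  op6 P0: store L3 := 14 → M/I/I on L3; bus BusRdX Flush; mem=66
  op7 P1: load  L3 → S/S/I on L3; bus BusRd Flush; mem=14
  op8 P1: load  L3 → S/S/I on L3; bus (none); mem=14
  op9 P2: store L6 := 82 → I/I/M on L6; bus BusRdX; mem=10
  op10 P0: load  L3 → S/S/I on L3; bus (none); mem=14
  op11 P0: load  L0 → S/I/S on L0; bus BusRd Flush; mem=12
  op12 P0: load  L0 → S/I/S on L0; bus (none); mem=12
  op13 P0: load  L4 → E/I/I on L4; bus BusRd; mem=50
  op14 P2: load  L0 → S/I/S on L0; bus (none); mem=12
  op15 P0: load  L3 → S/S/I on L3; bus (none); mem=14
  op16 P0: store L1 := 69 → M/I/I on L1; bus BusRdX; mem=0
  op17 P0: load  L2 → S/S/I on L2; bus BusRd Flush; mem=60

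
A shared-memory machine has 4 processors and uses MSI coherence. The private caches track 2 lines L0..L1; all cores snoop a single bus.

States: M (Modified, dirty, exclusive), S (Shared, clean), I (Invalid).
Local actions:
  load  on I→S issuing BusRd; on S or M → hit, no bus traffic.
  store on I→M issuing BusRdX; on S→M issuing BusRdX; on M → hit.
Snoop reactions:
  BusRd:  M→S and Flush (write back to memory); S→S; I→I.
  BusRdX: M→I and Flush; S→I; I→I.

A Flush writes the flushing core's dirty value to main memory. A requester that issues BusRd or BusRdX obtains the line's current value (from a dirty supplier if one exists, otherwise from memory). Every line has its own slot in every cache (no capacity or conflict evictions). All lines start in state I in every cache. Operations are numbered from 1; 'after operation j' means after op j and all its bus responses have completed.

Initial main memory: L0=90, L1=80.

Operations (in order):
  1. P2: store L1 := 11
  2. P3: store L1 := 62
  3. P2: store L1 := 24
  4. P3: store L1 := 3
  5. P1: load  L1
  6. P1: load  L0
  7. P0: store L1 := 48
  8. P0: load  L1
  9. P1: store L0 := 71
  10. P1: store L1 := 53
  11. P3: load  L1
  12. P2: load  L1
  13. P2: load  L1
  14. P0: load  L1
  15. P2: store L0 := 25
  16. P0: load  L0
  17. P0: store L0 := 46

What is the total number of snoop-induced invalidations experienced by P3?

1. P2: store L1 := 11  bus=[BusRdX]  L1: P0=I P1=I P2=M P3=I  mem[L1]=80
2. P3: store L1 := 62  bus=[BusRdX,Flush]  L1: P0=I P1=I P2=I P3=M  mem[L1]=11
3. P2: store L1 := 24  bus=[BusRdX,Flush]  L1: P0=I P1=I P2=M P3=I  mem[L1]=62
4. P3: store L1 := 3  bus=[BusRdX,Flush]  L1: P0=I P1=I P2=I P3=M  mem[L1]=24
5. P1: load  L1  bus=[BusRd,Flush]  L1: P0=I P1=S P2=I P3=S  mem[L1]=3
6. P1: load  L0  bus=[BusRd]  L0: P0=I P1=S P2=I P3=I  mem[L0]=90
7. P0: store L1 := 48  bus=[BusRdX]  L1: P0=M P1=I P2=I P3=I  mem[L1]=3
8. P0: load  L1  bus=[-]  L1: P0=M P1=I P2=I P3=I  mem[L1]=3
9. P1: store L0 := 71  bus=[BusRdX]  L0: P0=I P1=M P2=I P3=I  mem[L0]=90
10. P1: store L1 := 53  bus=[BusRdX,Flush]  L1: P0=I P1=M P2=I P3=I  mem[L1]=48
11. P3: load  L1  bus=[BusRd,Flush]  L1: P0=I P1=S P2=I P3=S  mem[L1]=53
12. P2: load  L1  bus=[BusRd]  L1: P0=I P1=S P2=S P3=S  mem[L1]=53
13. P2: load  L1  bus=[-]  L1: P0=I P1=S P2=S P3=S  mem[L1]=53
14. P0: load  L1  bus=[BusRd]  L1: P0=S P1=S P2=S P3=S  mem[L1]=53
15. P2: store L0 := 25  bus=[BusRdX,Flush]  L0: P0=I P1=I P2=M P3=I  mem[L0]=71
16. P0: load  L0  bus=[BusRd,Flush]  L0: P0=S P1=I P2=S P3=I  mem[L0]=25
17. P0: store L0 := 46  bus=[BusRdX]  L0: P0=M P1=I P2=I P3=I  mem[L0]=25

invalidations = 2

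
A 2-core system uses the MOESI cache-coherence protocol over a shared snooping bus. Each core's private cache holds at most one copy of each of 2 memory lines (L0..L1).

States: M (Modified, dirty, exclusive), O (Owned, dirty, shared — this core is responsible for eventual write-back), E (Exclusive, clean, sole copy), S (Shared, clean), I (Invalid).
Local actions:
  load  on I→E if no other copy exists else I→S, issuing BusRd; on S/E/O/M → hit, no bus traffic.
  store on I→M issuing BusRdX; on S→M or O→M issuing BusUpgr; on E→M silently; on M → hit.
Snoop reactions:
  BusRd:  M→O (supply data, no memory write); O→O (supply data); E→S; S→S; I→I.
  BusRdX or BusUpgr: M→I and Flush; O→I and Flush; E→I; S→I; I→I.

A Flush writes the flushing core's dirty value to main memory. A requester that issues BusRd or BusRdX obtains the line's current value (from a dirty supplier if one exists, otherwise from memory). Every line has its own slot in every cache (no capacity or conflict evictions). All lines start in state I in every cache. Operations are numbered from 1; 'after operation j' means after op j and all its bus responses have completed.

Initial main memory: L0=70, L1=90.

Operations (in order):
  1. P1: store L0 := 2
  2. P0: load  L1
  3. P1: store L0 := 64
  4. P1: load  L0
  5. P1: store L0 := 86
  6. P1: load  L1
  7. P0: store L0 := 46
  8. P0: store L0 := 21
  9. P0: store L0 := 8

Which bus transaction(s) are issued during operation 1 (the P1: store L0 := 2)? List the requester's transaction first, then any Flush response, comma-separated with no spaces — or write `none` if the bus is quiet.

bus = BusRdX

1. P1: store L0 := 2  bus=[BusRdX]  L0: P0=I P1=M  mem[L0]=70
2. P0: load  L1  bus=[BusRd]  L1: P0=E P1=I  mem[L1]=90
3. P1: store L0 := 64  bus=[-]  L0: P0=I P1=M  mem[L0]=70
4. P1: load  L0  bus=[-]  L0: P0=I P1=M  mem[L0]=70
5. P1: store L0 := 86  bus=[-]  L0: P0=I P1=M  mem[L0]=70
6. P1: load  L1  bus=[BusRd]  L1: P0=S P1=S  mem[L1]=90
7. P0: store L0 := 46  bus=[BusRdX,Flush]  L0: P0=M P1=I  mem[L0]=86
8. P0: store L0 := 21  bus=[-]  L0: P0=M P1=I  mem[L0]=86
9. P0: store L0 := 8  bus=[-]  L0: P0=M P1=I  mem[L0]=86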